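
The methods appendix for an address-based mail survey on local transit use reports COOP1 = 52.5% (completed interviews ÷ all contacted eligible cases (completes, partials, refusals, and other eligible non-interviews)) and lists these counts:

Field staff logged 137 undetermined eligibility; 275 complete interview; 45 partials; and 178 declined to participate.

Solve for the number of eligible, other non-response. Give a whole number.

26

COOP1 = 275 / D = 0.525
D = 275 / 0.525 = 523.8
Rest of base = 498
eligible, other non-response = 523.8 − 498 ≈ 26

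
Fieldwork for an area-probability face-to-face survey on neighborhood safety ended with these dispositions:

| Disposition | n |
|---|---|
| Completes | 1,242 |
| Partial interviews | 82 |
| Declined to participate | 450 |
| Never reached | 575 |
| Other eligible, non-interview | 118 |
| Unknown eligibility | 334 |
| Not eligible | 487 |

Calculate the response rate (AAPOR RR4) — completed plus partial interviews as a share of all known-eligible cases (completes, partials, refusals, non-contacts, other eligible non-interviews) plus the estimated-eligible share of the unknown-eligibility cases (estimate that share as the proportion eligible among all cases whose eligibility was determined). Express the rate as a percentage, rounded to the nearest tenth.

48.2%

Top → 1242 + 82 = 1324
Known eligible → 1242 + 82 + 450 + 575 + 118 = 2467
e = 2467 / (2467 + 487) = 2467 / 2954 = 0.8351
Estimated eligible among unknowns → 0.8351 × 334 = 278.92
Denom → 2467 + 278.92 = 2745.92
RR4 = 1324 / 2745.92 = 0.4822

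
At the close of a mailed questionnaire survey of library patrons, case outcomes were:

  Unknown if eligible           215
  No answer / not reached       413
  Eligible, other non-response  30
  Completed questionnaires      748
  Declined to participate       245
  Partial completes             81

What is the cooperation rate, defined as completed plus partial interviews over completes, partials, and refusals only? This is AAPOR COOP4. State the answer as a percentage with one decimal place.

Num: 748 + 81 = 829
Denom: 748 + 81 + 245 = 1074
COOP4 = 829 / 1074 = 0.7719

77.2%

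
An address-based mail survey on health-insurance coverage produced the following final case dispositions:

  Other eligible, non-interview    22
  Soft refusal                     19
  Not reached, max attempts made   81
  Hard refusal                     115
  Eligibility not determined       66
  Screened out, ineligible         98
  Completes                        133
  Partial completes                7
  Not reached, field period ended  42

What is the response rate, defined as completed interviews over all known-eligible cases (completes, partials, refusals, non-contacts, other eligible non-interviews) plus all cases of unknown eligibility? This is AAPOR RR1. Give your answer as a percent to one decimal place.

27.4%

Refused = 115 + 19 = 134
Never reached = 42 + 81 = 123
Num: 133
Denom: 133 + 7 + 134 + 123 + 22 + 66 = 485
RR1 = 133 / 485 = 0.2742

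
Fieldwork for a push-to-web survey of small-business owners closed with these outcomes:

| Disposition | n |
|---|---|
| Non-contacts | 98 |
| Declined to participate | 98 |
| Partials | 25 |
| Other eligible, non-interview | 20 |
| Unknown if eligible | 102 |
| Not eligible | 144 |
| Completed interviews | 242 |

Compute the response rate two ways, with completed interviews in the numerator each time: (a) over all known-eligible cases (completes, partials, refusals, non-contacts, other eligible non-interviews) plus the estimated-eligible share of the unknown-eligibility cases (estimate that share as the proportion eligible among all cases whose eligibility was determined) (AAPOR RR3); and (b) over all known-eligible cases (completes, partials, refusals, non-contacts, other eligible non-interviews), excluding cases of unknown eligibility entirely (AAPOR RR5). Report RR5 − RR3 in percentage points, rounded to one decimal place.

Num: 242
Determined eligible: 242 + 25 + 98 + 98 + 20 = 483
e = 483 / (483 + 144) = 483 / 627 = 0.7703
e × U: 0.7703 × 102 = 78.57
Base: 483 + 78.57 = 561.57
RR3 = 242 / 561.57 = 0.4309
Base: 242 + 25 + 98 + 98 + 20 = 483
RR5 = 242 / 483 = 0.5010
Difference = 50.10 − 43.09 = 7.01 percentage points

7.0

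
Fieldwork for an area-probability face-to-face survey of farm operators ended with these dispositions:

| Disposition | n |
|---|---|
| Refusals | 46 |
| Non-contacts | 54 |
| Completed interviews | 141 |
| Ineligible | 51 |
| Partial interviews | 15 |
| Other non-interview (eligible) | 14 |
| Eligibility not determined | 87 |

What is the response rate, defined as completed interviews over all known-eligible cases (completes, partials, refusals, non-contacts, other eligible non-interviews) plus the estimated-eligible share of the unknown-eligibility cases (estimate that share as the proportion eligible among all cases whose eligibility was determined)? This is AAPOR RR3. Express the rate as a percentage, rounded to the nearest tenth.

Numerator = 141
Determined eligible = 141 + 15 + 46 + 54 + 14 = 270
e = 270 / (270 + 51) = 270 / 321 = 0.8411
e × U = 0.8411 × 87 = 73.18
Denom = 270 + 73.18 = 343.18
RR3 = 141 / 343.18 = 0.4109

41.1%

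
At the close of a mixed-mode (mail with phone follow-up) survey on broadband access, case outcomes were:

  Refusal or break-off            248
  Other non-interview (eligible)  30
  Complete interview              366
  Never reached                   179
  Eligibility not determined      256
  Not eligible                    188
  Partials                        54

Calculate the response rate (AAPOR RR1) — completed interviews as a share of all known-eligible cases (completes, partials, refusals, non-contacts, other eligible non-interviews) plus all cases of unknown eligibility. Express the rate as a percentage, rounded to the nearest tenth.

32.3%

Num: 366
Denominator: 366 + 54 + 248 + 179 + 30 + 256 = 1133
RR1 = 366 / 1133 = 0.3230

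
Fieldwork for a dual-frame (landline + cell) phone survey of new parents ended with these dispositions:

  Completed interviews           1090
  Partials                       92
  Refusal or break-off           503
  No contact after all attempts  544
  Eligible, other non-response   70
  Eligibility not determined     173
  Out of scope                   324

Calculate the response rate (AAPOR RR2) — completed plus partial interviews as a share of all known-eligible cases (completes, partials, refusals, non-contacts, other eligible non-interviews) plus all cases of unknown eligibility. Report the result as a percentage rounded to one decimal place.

Numerator → 1090 + 92 = 1182
Base → 1090 + 92 + 503 + 544 + 70 + 173 = 2472
RR2 = 1182 / 2472 = 0.4782

47.8%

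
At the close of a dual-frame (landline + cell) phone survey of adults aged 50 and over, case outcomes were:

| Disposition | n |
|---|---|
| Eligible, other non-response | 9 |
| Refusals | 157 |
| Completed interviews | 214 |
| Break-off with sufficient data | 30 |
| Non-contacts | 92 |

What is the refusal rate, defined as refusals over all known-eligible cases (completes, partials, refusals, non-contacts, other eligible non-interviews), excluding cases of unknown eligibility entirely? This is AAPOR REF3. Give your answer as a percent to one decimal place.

Numerator: 157
Denominator: 214 + 30 + 157 + 92 + 9 = 502
REF3 = 157 / 502 = 0.3127

31.3%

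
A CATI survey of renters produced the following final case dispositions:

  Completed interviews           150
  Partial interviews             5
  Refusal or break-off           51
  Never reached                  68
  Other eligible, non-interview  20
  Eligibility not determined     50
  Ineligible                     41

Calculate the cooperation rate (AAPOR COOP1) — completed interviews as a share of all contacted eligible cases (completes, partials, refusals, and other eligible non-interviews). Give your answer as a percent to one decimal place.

66.4%

Numerator: 150
Denominator: 150 + 5 + 51 + 20 = 226
COOP1 = 150 / 226 = 0.6637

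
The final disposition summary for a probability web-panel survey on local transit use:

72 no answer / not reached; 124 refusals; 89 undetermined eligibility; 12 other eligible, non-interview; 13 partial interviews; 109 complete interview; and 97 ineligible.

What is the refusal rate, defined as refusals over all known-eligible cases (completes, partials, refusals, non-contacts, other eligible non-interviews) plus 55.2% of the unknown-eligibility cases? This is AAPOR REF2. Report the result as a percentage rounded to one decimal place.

Top → 124
Eligible (known) → 109 + 13 + 124 + 72 + 12 = 330
e × U → 0.5520 × 89 = 49.13
Base → 330 + 49.13 = 379.13
REF2 = 124 / 379.13 = 0.3271

32.7%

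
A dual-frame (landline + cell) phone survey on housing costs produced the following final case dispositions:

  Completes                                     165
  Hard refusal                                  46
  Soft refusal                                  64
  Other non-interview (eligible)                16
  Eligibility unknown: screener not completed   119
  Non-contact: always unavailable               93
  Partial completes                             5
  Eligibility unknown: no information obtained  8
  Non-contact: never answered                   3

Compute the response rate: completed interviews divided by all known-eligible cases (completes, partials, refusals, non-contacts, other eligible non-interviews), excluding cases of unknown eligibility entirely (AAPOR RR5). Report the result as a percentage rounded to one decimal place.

42.1%

Refusal or break-off = 46 + 64 = 110
No contact after all attempts = 3 + 93 = 96
Unknown if eligible = 119 + 8 = 127
Numerator → 165
Denom → 165 + 5 + 110 + 96 + 16 = 392
RR5 = 165 / 392 = 0.4209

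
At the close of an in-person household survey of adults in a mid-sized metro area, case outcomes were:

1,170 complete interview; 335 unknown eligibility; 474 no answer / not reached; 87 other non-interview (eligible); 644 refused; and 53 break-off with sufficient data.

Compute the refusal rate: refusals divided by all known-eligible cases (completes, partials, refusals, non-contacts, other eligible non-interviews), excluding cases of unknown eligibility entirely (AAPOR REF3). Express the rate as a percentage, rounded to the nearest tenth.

26.5%

Num → 644
Base → 1170 + 53 + 644 + 474 + 87 = 2428
REF3 = 644 / 2428 = 0.2652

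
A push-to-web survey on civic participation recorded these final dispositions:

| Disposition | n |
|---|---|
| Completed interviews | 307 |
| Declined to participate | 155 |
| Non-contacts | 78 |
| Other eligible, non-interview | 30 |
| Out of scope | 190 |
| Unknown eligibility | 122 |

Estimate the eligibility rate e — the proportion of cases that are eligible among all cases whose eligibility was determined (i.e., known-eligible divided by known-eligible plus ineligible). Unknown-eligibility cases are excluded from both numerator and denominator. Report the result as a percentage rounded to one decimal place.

75.0%

Determined eligible → 307 + 155 + 78 + 30 = 570
e = 570 / (570 + 190) = 570 / 760 = 0.7500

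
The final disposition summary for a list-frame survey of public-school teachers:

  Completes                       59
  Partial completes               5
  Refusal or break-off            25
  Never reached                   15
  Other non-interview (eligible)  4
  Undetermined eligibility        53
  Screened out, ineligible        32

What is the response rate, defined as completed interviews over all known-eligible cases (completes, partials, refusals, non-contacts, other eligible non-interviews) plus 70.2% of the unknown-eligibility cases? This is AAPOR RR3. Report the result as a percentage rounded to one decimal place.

Numerator: 59
Known eligible: 59 + 5 + 25 + 15 + 4 = 108
e × U: 0.7020 × 53 = 37.21
Base: 108 + 37.21 = 145.21
RR3 = 59 / 145.21 = 0.4063

40.6%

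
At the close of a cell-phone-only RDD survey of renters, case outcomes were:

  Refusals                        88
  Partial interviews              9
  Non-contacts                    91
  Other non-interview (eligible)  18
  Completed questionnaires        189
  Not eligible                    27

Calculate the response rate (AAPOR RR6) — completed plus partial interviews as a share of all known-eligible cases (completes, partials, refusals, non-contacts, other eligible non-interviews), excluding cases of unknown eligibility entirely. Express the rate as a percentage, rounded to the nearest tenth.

Numerator: 189 + 9 = 198
Base: 189 + 9 + 88 + 91 + 18 = 395
RR6 = 198 / 395 = 0.5013

50.1%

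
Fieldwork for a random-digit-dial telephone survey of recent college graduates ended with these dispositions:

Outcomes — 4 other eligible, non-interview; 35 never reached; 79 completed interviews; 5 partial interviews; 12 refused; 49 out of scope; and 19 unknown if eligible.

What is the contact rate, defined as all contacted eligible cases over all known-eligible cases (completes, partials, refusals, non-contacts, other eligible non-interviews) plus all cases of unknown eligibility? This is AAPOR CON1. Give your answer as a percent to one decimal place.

64.9%

Numerator = 79 + 5 + 12 + 4 = 100
Base = 79 + 5 + 12 + 35 + 4 + 19 = 154
CON1 = 100 / 154 = 0.6494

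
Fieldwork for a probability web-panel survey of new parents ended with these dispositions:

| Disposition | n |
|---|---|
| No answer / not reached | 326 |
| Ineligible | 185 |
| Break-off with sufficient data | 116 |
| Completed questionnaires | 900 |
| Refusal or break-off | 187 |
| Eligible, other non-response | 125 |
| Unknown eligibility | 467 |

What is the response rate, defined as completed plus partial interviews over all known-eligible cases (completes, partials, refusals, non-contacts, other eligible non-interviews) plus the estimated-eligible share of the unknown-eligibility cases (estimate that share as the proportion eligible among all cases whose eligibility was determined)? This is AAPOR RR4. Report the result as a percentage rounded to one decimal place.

Top → 900 + 116 = 1016
Eligible (known) → 900 + 116 + 187 + 326 + 125 = 1654
e = 1654 / (1654 + 185) = 1654 / 1839 = 0.8994
Estimated eligible among unknowns → 0.8994 × 467 = 420.02
Denominator → 1654 + 420.02 = 2074.02
RR4 = 1016 / 2074.02 = 0.4899

49.0%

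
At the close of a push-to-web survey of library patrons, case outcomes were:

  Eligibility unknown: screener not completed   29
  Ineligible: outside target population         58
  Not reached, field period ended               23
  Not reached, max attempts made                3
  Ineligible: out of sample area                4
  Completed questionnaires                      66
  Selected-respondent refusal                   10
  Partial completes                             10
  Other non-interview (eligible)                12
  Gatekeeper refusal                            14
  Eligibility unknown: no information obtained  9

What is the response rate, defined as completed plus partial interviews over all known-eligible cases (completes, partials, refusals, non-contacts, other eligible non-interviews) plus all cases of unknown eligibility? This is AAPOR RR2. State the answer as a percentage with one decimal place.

Refusal or break-off = 14 + 10 = 24
Never reached = 23 + 3 = 26
Undetermined eligibility = 29 + 9 = 38
Ineligible = 58 + 4 = 62
Numerator: 66 + 10 = 76
Denominator: 66 + 10 + 24 + 26 + 12 + 38 = 176
RR2 = 76 / 176 = 0.4318

43.2%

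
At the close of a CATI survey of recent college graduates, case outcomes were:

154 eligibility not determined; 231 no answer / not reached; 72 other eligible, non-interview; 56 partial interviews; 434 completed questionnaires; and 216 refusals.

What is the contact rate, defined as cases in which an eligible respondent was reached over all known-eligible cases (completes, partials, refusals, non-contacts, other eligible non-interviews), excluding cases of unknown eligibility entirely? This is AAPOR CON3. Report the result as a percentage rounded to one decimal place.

77.1%

Num = 434 + 56 + 216 + 72 = 778
Denominator = 434 + 56 + 216 + 231 + 72 = 1009
CON3 = 778 / 1009 = 0.7711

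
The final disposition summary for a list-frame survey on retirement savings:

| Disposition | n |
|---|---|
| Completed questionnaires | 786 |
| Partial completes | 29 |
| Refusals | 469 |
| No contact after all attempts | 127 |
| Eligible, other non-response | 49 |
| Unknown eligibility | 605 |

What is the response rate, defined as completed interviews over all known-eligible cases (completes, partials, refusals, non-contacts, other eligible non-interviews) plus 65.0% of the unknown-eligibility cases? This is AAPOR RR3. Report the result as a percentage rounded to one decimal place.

Top = 786
Known eligible = 786 + 29 + 469 + 127 + 49 = 1460
Estimated eligible among unknowns = 0.6500 × 605 = 393.25
Base = 1460 + 393.25 = 1853.25
RR3 = 786 / 1853.25 = 0.4241

42.4%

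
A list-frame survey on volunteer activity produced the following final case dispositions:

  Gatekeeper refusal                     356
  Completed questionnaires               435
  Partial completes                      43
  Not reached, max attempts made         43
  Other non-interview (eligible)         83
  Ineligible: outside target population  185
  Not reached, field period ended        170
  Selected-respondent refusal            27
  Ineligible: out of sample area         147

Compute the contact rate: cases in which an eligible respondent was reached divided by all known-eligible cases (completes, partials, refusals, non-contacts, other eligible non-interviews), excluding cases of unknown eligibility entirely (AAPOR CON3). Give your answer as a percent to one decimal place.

Refusals = 356 + 27 = 383
No contact after all attempts = 170 + 43 = 213
Out of scope = 185 + 147 = 332
Top = 435 + 43 + 383 + 83 = 944
Denom = 435 + 43 + 383 + 213 + 83 = 1157
CON3 = 944 / 1157 = 0.8159

81.6%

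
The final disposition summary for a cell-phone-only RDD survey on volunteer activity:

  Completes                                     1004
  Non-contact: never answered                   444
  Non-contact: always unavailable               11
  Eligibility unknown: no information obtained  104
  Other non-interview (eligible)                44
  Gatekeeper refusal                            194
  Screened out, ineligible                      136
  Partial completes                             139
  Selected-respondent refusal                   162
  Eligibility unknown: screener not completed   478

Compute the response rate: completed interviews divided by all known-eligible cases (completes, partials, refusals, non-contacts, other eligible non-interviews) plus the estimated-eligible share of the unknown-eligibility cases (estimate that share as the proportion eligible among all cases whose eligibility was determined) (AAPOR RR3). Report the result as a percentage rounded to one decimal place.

39.5%

Refusals = 194 + 162 = 356
No answer / not reached = 444 + 11 = 455
Undetermined eligibility = 478 + 104 = 582
Num → 1004
Known eligible → 1004 + 139 + 356 + 455 + 44 = 1998
e = 1998 / (1998 + 136) = 1998 / 2134 = 0.9363
Estimated eligible among unknowns → 0.9363 × 582 = 544.93
Base → 1998 + 544.93 = 2542.93
RR3 = 1004 / 2542.93 = 0.3948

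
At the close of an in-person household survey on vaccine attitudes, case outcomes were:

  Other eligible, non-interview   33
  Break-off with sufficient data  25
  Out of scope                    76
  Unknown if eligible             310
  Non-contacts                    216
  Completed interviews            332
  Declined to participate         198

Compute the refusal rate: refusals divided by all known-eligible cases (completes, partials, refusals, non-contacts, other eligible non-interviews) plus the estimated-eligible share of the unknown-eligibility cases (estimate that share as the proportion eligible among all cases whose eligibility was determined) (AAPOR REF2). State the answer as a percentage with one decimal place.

18.2%

Top = 198
Known eligible = 332 + 25 + 198 + 216 + 33 = 804
e = 804 / (804 + 76) = 804 / 880 = 0.9136
Estimated eligible among unknowns = 0.9136 × 310 = 283.22
Base = 804 + 283.22 = 1087.22
REF2 = 198 / 1087.22 = 0.1821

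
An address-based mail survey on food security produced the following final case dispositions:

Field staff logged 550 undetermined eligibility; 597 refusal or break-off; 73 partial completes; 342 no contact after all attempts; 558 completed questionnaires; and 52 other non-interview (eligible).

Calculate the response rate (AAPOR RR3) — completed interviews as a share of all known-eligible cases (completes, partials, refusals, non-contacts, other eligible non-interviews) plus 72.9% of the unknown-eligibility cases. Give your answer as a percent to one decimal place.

Num: 558
Determined eligible: 558 + 73 + 597 + 342 + 52 = 1622
Eligible share of unknowns: 0.7290 × 550 = 400.95
Denom: 1622 + 400.95 = 2022.95
RR3 = 558 / 2022.95 = 0.2758

27.6%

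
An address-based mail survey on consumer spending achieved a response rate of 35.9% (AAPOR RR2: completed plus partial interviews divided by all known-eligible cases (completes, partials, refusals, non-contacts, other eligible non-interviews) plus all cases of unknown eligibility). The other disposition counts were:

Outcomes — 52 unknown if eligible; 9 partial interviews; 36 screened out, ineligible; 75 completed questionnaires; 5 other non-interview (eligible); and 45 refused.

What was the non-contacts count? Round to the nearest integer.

48

Num = 75 + 9 = 84
RR2 = 84 / D = 0.359
D = 84 / 0.359 = 234.0
Rest of base = 186
non-contacts = 234.0 − 186 ≈ 48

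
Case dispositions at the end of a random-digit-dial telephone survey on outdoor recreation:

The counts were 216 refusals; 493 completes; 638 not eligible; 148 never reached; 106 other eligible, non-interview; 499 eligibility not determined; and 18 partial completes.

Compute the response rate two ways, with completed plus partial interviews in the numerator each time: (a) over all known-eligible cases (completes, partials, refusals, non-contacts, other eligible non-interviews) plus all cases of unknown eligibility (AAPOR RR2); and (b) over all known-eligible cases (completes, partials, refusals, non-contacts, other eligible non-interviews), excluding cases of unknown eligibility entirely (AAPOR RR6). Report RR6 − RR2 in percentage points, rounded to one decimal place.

Top = 493 + 18 = 511
Denom = 493 + 18 + 216 + 148 + 106 + 499 = 1480
RR2 = 511 / 1480 = 0.3453
Denom = 493 + 18 + 216 + 148 + 106 = 981
RR6 = 511 / 981 = 0.5209
Difference = 52.09 − 34.53 = 17.56 percentage points

17.6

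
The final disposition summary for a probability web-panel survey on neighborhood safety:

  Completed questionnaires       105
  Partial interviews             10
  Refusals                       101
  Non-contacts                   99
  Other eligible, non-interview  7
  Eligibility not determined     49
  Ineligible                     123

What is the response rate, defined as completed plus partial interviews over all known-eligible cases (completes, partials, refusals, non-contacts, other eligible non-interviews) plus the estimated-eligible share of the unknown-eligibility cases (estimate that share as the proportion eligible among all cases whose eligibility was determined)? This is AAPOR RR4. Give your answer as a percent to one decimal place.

32.2%

Num: 105 + 10 = 115
Determined eligible: 105 + 10 + 101 + 99 + 7 = 322
e = 322 / (322 + 123) = 322 / 445 = 0.7236
e × U: 0.7236 × 49 = 35.46
Base: 322 + 35.46 = 357.46
RR4 = 115 / 357.46 = 0.3217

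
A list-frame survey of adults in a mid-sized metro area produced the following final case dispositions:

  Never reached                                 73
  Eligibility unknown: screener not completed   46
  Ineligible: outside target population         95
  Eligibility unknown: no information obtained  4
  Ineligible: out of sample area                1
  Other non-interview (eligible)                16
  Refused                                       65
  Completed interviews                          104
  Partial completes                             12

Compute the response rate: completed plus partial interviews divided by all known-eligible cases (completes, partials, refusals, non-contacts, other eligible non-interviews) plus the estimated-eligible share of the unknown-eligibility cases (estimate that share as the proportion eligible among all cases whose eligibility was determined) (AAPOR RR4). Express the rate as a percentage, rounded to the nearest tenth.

37.8%

Unknown if eligible = 46 + 4 = 50
Not eligible = 95 + 1 = 96
Num = 104 + 12 = 116
Eligible (known) = 104 + 12 + 65 + 73 + 16 = 270
e = 270 / (270 + 96) = 270 / 366 = 0.7377
e × U = 0.7377 × 50 = 36.88
Denominator = 270 + 36.88 = 306.88
RR4 = 116 / 306.88 = 0.3780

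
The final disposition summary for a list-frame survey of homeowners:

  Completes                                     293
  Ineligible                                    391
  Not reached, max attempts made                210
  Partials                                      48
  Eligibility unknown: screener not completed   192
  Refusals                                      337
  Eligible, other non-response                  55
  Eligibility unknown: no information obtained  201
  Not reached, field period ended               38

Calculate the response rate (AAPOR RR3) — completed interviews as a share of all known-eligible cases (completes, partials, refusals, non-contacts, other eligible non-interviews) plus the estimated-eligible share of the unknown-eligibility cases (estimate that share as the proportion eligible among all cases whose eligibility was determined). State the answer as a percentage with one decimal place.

23.2%

No contact after all attempts = 38 + 210 = 248
Unknown if eligible = 192 + 201 = 393
Num: 293
Eligible (known): 293 + 48 + 337 + 248 + 55 = 981
e = 981 / (981 + 391) = 981 / 1372 = 0.7150
Eligible share of unknowns: 0.7150 × 393 = 281.00
Denom: 981 + 281.00 = 1262.00
RR3 = 293 / 1262.00 = 0.2322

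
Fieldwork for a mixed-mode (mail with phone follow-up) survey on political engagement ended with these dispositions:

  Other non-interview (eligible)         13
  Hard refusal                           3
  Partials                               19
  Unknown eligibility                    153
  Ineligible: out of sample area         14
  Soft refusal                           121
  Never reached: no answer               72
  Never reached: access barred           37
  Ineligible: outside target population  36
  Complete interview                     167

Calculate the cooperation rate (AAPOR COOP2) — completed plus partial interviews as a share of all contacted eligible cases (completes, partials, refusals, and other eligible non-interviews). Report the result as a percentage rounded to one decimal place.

Declined to participate = 3 + 121 = 124
Non-contacts = 72 + 37 = 109
Ineligible = 36 + 14 = 50
Numerator: 167 + 19 = 186
Base: 167 + 19 + 124 + 13 = 323
COOP2 = 186 / 323 = 0.5759

57.6%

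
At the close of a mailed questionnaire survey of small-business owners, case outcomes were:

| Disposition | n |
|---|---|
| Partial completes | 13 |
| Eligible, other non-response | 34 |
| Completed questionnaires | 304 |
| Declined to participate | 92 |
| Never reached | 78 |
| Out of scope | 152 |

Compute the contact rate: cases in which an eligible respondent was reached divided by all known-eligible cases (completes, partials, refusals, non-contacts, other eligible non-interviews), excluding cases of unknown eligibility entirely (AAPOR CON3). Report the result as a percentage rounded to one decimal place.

Num: 304 + 13 + 92 + 34 = 443
Denominator: 304 + 13 + 92 + 78 + 34 = 521
CON3 = 443 / 521 = 0.8503

85.0%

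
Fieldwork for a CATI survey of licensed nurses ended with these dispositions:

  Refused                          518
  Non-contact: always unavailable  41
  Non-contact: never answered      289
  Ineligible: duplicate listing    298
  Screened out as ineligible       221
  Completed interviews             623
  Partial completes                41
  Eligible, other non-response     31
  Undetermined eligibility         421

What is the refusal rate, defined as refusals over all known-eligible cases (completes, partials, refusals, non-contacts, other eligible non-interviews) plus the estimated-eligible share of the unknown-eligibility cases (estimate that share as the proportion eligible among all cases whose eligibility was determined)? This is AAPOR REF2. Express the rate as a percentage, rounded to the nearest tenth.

27.9%

No contact after all attempts = 289 + 41 = 330
Screened out, ineligible = 221 + 298 = 519
Top = 518
Eligible (known) = 623 + 41 + 518 + 330 + 31 = 1543
e = 1543 / (1543 + 519) = 1543 / 2062 = 0.7483
Eligible share of unknowns = 0.7483 × 421 = 315.03
Base = 1543 + 315.03 = 1858.03
REF2 = 518 / 1858.03 = 0.2788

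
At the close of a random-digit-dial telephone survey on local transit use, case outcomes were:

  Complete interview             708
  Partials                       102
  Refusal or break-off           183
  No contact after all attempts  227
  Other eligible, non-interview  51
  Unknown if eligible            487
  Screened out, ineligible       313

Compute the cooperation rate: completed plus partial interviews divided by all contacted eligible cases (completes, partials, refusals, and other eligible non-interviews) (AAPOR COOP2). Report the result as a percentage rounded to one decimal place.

77.6%

Numerator: 708 + 102 = 810
Denom: 708 + 102 + 183 + 51 = 1044
COOP2 = 810 / 1044 = 0.7759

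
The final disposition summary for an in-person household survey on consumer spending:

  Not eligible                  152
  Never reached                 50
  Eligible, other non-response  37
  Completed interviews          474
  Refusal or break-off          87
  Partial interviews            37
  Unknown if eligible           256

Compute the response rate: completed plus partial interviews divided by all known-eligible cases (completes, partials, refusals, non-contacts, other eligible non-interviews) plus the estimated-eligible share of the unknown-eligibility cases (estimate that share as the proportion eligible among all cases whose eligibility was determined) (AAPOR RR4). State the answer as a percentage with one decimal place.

57.1%

Top → 474 + 37 = 511
Eligible (known) → 474 + 37 + 87 + 50 + 37 = 685
e = 685 / (685 + 152) = 685 / 837 = 0.8184
Estimated eligible among unknowns → 0.8184 × 256 = 209.51
Denominator → 685 + 209.51 = 894.51
RR4 = 511 / 894.51 = 0.5713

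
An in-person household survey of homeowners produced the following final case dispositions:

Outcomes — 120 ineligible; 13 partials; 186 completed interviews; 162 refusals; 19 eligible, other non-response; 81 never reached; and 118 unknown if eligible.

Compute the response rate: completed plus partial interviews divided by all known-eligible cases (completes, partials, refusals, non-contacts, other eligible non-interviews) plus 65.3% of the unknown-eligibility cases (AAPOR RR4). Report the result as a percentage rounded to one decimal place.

37.0%

Top: 186 + 13 = 199
Eligible (known): 186 + 13 + 162 + 81 + 19 = 461
Estimated eligible among unknowns: 0.6530 × 118 = 77.05
Denom: 461 + 77.05 = 538.05
RR4 = 199 / 538.05 = 0.3699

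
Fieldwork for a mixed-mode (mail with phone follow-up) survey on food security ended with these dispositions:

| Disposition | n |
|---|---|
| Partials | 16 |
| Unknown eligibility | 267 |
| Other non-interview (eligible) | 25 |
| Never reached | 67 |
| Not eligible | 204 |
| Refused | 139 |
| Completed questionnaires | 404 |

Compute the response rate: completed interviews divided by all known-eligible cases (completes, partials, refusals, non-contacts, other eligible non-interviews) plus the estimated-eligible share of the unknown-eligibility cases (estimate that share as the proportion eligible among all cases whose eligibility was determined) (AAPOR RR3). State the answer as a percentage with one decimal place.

Num = 404
Known eligible = 404 + 16 + 139 + 67 + 25 = 651
e = 651 / (651 + 204) = 651 / 855 = 0.7614
Eligible share of unknowns = 0.7614 × 267 = 203.29
Denom = 651 + 203.29 = 854.29
RR3 = 404 / 854.29 = 0.4729

47.3%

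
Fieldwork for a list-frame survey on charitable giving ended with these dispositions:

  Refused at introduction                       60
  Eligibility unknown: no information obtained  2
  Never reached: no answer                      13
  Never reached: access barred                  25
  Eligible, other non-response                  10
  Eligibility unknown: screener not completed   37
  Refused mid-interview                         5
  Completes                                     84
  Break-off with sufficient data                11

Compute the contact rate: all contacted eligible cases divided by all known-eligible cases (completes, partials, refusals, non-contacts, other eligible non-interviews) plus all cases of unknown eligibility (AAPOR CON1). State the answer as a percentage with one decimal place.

Refused = 60 + 5 = 65
No contact after all attempts = 13 + 25 = 38
Unknown if eligible = 37 + 2 = 39
Numerator = 84 + 11 + 65 + 10 = 170
Base = 84 + 11 + 65 + 38 + 10 + 39 = 247
CON1 = 170 / 247 = 0.6883

68.8%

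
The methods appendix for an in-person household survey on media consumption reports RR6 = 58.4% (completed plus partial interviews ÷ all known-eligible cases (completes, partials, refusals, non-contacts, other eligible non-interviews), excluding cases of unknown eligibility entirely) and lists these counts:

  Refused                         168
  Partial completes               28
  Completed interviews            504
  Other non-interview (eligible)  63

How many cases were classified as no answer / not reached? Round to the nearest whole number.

148

Numerator: 504 + 28 = 532
RR6 = 532 / D = 0.584
D = 532 / 0.584 = 911.0
Rest of base = 763
no answer / not reached = 911.0 − 763 ≈ 148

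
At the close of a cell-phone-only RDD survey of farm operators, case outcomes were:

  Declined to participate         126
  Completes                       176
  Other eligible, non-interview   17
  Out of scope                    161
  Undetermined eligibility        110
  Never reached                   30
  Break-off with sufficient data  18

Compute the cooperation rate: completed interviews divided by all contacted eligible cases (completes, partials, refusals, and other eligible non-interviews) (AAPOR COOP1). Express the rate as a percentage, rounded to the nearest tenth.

Num → 176
Base → 176 + 18 + 126 + 17 = 337
COOP1 = 176 / 337 = 0.5223

52.2%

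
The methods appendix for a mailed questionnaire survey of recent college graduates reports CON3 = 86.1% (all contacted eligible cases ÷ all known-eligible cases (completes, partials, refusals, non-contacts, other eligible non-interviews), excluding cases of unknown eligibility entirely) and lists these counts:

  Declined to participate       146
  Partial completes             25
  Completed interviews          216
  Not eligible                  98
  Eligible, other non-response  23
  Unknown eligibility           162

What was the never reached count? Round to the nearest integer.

66

Numerator = 216 + 25 + 146 + 23 = 410
CON3 = 410 / D = 0.861
D = 410 / 0.861 = 476.2
Other denominator terms total 410
never reached = 476.2 − 410 ≈ 66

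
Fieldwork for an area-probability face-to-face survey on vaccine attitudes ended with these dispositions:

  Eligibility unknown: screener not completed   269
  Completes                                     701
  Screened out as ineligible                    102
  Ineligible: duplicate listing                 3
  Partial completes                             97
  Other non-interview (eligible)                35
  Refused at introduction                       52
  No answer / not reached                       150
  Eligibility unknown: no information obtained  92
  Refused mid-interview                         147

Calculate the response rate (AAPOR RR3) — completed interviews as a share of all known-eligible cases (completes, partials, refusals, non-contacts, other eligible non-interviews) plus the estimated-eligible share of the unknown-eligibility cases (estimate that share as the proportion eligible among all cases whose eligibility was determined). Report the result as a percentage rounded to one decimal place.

Refused = 52 + 147 = 199
Undetermined eligibility = 269 + 92 = 361
Out of scope = 102 + 3 = 105
Top: 701
Known eligible: 701 + 97 + 199 + 150 + 35 = 1182
e = 1182 / (1182 + 105) = 1182 / 1287 = 0.9184
Estimated eligible among unknowns: 0.9184 × 361 = 331.54
Denom: 1182 + 331.54 = 1513.54
RR3 = 701 / 1513.54 = 0.4632

46.3%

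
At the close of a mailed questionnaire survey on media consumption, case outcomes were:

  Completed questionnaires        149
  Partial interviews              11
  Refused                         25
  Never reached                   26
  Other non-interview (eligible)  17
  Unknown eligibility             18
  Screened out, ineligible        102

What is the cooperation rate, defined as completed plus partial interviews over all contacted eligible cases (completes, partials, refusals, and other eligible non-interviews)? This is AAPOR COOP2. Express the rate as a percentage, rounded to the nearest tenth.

79.2%

Top: 149 + 11 = 160
Denominator: 149 + 11 + 25 + 17 = 202
COOP2 = 160 / 202 = 0.7921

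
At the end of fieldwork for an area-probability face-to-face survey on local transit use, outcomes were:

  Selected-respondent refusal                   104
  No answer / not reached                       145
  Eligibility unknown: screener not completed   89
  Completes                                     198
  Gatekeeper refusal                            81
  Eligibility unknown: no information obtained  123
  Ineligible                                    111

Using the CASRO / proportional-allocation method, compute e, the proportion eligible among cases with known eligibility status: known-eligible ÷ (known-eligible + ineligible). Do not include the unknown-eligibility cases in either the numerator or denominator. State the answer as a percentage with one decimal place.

Refusal or break-off = 81 + 104 = 185
Unknown eligibility = 89 + 123 = 212
Determined eligible: 198 + 185 + 145 = 528
e = 528 / (528 + 111) = 528 / 639 = 0.8263

82.6%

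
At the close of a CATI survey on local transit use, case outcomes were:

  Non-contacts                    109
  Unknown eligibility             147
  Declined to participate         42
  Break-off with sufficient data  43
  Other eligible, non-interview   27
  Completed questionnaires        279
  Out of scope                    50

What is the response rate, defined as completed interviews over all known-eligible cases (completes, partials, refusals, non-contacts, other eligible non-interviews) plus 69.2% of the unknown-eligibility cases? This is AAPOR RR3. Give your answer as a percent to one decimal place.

46.4%

Numerator: 279
Determined eligible: 279 + 43 + 42 + 109 + 27 = 500
Estimated eligible among unknowns: 0.6920 × 147 = 101.72
Denominator: 500 + 101.72 = 601.72
RR3 = 279 / 601.72 = 0.4637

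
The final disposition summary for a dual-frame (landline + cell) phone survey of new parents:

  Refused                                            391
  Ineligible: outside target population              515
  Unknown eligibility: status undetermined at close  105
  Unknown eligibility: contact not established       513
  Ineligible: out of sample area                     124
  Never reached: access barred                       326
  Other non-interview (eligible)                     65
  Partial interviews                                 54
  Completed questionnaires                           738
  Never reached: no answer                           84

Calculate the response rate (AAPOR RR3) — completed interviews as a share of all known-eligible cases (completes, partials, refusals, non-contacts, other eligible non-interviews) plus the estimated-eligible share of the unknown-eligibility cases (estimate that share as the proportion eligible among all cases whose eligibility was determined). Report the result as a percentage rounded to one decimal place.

Non-contacts = 84 + 326 = 410
Undetermined eligibility = 513 + 105 = 618
Out of scope = 515 + 124 = 639
Num → 738
Determined eligible → 738 + 54 + 391 + 410 + 65 = 1658
e = 1658 / (1658 + 639) = 1658 / 2297 = 0.7218
Estimated eligible among unknowns → 0.7218 × 618 = 446.07
Denominator → 1658 + 446.07 = 2104.07
RR3 = 738 / 2104.07 = 0.3507

35.1%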